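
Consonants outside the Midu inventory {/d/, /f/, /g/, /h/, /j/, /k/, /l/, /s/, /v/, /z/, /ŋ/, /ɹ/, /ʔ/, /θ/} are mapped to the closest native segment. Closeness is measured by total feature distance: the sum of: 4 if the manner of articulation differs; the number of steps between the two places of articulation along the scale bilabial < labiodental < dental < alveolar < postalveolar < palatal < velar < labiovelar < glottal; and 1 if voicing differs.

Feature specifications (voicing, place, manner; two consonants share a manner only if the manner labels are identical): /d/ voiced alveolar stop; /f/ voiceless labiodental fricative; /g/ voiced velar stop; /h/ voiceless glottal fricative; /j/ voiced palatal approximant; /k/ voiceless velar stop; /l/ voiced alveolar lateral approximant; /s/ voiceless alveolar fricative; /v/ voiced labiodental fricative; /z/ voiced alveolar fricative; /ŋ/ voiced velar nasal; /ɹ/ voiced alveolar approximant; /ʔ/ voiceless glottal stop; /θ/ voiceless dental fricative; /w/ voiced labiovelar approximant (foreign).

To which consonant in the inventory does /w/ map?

/j/ is closest: same manner (approximant), place distance 2 (labiovelar→palatal), same voicing; total 2. Next closest is /ɹ/ at distance 4.

j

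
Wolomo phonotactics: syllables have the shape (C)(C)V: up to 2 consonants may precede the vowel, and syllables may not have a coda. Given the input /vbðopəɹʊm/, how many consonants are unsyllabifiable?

2

The consonants /v/, /m/ cannot be parsed into a legal (C)(C)V syllable (no codas are permitted; onsets may contain at most 2 consonants).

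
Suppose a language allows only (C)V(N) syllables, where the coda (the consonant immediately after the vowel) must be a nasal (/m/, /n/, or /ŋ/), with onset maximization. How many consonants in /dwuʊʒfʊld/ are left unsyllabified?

Syllabifying with onset maximization leaves /d/, /ʒ/, /l/, /d/ stranded (only a nasal (/m/, /n/, or /ŋ/) is licensed in coda position; onsets are limited to one consonant).

4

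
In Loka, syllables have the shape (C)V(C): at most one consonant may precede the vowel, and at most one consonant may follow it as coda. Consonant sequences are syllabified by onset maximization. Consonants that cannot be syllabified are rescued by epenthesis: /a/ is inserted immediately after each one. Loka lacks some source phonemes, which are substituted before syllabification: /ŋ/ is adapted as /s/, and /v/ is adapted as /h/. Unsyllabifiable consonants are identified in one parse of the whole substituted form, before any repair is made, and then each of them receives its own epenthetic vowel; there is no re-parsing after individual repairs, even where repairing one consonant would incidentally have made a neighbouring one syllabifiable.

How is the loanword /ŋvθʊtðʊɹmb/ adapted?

sahaθʊtðʊɹmaba

Substitution: /ŋ/ → /s/, /v/ → /h/, giving /shθʊtðʊɹmb/.
Syllabifying with onset maximization leaves /s/, /h/, /m/, /b/ stranded (at most one coda consonant is licensed; onsets are limited to one consonant).
Inserting the epenthetic vowel yields /s/ → /sa/, /h/ → /ha/, /m/ → /ma/, /b/ → /ba/.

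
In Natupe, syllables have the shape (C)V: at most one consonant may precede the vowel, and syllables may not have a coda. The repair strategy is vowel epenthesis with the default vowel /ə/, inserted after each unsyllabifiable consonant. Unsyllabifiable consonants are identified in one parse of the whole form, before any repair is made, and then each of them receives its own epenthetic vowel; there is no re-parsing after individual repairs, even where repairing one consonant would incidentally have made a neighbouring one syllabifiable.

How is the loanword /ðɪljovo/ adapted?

Under (C)V, the unsyllabifiable consonants are /l/ (no codas are permitted; onsets are limited to one consonant).
Inserting the epenthetic vowel yields /l/ → /lə/.

ðɪləjovo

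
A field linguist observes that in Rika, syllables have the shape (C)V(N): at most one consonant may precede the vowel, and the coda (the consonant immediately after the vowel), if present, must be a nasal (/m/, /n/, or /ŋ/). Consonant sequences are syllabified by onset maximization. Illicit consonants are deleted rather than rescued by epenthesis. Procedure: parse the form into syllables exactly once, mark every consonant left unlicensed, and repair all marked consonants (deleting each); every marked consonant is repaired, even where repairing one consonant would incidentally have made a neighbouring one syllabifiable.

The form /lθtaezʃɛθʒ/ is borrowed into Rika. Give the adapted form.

The consonants /l/, /θ/, /z/, /θ/, /ʒ/ cannot be parsed into a legal (C)V(N) syllable (only a nasal (/m/, /n/, or /ŋ/) is licensed in coda position; onsets are limited to one consonant).
Deletion applies to /l/, /θ/, /z/, /θ/, /ʒ/.

taeʃɛ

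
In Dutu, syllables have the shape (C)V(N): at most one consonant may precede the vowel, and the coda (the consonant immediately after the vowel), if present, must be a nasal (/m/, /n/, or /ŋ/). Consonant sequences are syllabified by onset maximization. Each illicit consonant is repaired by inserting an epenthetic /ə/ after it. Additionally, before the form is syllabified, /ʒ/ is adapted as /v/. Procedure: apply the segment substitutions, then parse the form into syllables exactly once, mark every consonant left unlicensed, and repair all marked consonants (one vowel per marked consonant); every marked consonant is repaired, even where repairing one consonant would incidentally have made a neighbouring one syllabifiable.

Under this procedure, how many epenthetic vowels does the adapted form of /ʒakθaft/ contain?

After substitution the input is /vakθaft/.
The unsyllabifiable consonants are /k/, /f/, /t/; each receives one epenthetic vowel.

3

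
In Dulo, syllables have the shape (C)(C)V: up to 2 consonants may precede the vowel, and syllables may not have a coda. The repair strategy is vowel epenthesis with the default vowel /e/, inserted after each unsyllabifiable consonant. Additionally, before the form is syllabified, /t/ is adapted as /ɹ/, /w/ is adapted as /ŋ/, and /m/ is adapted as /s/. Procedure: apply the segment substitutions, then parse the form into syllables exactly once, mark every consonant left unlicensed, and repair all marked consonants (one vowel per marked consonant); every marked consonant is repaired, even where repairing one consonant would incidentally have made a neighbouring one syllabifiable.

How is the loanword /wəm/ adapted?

ŋəse

Substitution: /w/ → /ŋ/, /m/ → /s/, giving /ŋəs/.
The consonants /s/ cannot be parsed into a legal (C)(C)V syllable (no codas are permitted; onsets may contain at most 2 consonants).
Inserting the epenthetic vowel yields /s/ → /se/.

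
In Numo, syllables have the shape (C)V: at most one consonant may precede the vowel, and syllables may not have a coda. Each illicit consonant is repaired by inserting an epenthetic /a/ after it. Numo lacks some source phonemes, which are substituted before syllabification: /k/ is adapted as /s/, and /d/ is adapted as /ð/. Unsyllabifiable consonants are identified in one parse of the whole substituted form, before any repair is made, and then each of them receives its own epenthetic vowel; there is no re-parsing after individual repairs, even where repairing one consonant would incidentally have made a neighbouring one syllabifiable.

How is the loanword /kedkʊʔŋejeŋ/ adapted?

Substitution: /k/ → /s/, /d/ → /ð/, giving /seðsʊʔŋejeŋ/.
The consonants /ð/, /ʔ/, /ŋ/ cannot be parsed into a legal (C)V syllable (no codas are permitted; onsets are limited to one consonant).
Epenthesis after each stranded consonant: /ð/ → /ða/, /ʔ/ → /ʔa/, /ŋ/ → /ŋa/.

seðasʊʔaŋejeŋa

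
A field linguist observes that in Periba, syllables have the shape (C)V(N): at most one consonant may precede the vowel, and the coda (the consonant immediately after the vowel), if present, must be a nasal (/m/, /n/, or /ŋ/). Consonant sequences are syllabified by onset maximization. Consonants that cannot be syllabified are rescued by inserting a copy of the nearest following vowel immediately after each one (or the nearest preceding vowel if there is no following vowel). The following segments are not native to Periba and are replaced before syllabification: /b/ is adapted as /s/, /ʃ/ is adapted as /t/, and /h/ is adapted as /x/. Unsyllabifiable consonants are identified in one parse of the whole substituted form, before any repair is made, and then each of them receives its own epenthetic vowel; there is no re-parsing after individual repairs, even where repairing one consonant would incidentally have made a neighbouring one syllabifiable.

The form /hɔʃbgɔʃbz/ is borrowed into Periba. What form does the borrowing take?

xɔtɔsɔgɔtɔsɔzɔ

Substitution: /h/ → /x/, /ʃ/ → /t/, /b/ → /s/, giving /xɔtsgɔtsz/.
Under (C)V(N), the unsyllabifiable consonants are /t/, /s/, /t/, /s/, /z/ (only a nasal (/m/, /n/, or /ŋ/) is licensed in coda position; onsets are limited to one consonant).
Each unlicensed consonant becomes the onset of a new syllable: /t/ → /tɔ/, /s/ → /sɔ/, /t/ → /tɔ/, /s/ → /sɔ/, /z/ → /zɔ/.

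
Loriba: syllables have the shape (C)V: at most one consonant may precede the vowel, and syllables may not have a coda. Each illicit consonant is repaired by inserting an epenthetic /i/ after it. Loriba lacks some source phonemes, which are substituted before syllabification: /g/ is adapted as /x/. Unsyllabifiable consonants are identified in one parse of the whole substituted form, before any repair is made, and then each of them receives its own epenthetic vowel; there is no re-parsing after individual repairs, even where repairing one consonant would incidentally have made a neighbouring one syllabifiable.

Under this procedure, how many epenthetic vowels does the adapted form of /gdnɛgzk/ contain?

After substitution the input is /xdnɛxzk/.
The unsyllabifiable consonants are /x/, /d/, /x/, /z/, /k/; each receives one epenthetic vowel.

5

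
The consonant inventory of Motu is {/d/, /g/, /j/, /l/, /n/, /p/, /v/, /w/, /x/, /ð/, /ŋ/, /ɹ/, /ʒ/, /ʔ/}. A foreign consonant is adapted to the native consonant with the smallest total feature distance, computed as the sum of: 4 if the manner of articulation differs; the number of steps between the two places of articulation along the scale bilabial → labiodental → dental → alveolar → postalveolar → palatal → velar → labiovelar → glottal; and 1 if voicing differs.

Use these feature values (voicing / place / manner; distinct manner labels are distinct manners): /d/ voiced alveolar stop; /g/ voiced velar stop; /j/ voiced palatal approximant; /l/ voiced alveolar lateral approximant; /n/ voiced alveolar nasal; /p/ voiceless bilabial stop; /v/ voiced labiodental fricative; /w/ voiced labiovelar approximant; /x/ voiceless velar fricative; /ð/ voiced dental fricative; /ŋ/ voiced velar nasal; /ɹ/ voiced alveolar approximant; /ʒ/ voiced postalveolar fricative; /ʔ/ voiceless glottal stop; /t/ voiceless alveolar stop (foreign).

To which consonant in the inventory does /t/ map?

d

/d/ is closest: same manner (stop), place distance 0 (alveolar→alveolar), voicing differs (+1); total 1. Next closest is /p/ at distance 3.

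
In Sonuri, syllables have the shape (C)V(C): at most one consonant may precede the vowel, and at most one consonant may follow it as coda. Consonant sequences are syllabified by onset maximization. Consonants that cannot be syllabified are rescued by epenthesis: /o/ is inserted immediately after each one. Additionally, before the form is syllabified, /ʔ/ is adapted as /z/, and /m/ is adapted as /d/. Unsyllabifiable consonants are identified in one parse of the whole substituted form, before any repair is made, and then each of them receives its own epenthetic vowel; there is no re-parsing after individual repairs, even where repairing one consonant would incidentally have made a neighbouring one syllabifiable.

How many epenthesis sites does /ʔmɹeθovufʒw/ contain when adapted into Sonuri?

4

After substitution the input is /zdɹeθovufʒw/.
The unsyllabifiable consonants are /z/, /d/, /ʒ/, /w/; each receives one epenthetic vowel.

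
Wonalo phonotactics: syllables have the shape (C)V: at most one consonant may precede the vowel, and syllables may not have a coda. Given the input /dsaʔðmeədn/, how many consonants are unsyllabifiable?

5

Syllabifying with onset maximization leaves /d/, /ʔ/, /ð/, /d/, /n/ stranded (no codas are permitted; onsets are limited to one consonant).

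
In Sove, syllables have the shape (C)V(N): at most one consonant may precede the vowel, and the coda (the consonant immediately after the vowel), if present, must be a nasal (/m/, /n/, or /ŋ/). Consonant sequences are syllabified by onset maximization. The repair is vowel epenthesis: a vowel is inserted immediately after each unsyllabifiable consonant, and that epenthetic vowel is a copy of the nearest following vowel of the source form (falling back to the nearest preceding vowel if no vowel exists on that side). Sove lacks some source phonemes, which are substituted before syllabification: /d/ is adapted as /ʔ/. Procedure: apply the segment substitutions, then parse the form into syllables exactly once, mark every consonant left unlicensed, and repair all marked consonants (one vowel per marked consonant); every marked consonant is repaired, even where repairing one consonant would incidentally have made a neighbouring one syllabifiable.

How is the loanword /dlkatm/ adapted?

Substitution: /d/ → /ʔ/, giving /ʔlkatm/.
Under (C)V(N), the unsyllabifiable consonants are /ʔ/, /l/, /t/, /m/ (only a nasal (/m/, /n/, or /ŋ/) is licensed in coda position; onsets are limited to one consonant).
Epenthesis after each stranded consonant: /ʔ/ → /ʔa/, /l/ → /la/, /t/ → /ta/, /m/ → /ma/.

ʔalakatama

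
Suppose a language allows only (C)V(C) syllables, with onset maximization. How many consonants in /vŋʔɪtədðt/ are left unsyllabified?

4

Under (C)V(C), the unsyllabifiable consonants are /v/, /ŋ/, /ð/, /t/ (at most one coda consonant is licensed; onsets are limited to one consonant).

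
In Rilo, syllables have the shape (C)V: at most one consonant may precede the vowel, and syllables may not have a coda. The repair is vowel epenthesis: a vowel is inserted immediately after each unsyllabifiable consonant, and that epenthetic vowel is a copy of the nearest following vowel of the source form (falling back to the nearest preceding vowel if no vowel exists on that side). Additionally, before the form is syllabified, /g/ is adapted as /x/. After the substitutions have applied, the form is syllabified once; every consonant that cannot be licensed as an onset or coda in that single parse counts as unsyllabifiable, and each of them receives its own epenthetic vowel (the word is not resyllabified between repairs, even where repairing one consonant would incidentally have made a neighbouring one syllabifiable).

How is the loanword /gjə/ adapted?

xəjə

Substitution: /g/ → /x/, giving /xjə/.
Under (C)V, the unsyllabifiable consonants are /x/ (no codas are permitted; onsets are limited to one consonant).
Epenthesis after each stranded consonant: /x/ → /xə/.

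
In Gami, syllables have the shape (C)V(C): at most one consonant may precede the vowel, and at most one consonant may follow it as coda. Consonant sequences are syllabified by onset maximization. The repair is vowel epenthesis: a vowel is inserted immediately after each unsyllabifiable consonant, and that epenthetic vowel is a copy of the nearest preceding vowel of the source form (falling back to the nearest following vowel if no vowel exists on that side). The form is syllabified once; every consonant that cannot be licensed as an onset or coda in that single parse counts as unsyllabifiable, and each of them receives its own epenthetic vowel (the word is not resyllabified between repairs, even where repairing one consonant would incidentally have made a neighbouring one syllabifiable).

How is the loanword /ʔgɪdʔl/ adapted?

The consonants /ʔ/, /ʔ/, /l/ cannot be parsed into a legal (C)V(C) syllable (at most one coda consonant is licensed; onsets are limited to one consonant).
Inserting the epenthetic vowel yields /ʔ/ → /ʔɪ/, /ʔ/ → /ʔɪ/, /l/ → /lɪ/.

ʔɪgɪdʔɪlɪ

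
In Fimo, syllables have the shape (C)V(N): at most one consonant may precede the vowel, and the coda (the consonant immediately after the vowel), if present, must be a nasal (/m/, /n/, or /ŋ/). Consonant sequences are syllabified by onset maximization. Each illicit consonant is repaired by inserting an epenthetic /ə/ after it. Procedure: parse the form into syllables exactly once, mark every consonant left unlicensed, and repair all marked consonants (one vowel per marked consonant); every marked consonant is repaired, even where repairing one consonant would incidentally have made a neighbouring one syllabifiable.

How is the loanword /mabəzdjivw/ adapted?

Syllabifying with onset maximization leaves /z/, /d/, /v/, /w/ stranded (only a nasal (/m/, /n/, or /ŋ/) is licensed in coda position; onsets are limited to one consonant).
Epenthesis after each stranded consonant: /z/ → /zə/, /d/ → /də/, /v/ → /və/, /w/ → /wə/.

mabəzədəjivəwə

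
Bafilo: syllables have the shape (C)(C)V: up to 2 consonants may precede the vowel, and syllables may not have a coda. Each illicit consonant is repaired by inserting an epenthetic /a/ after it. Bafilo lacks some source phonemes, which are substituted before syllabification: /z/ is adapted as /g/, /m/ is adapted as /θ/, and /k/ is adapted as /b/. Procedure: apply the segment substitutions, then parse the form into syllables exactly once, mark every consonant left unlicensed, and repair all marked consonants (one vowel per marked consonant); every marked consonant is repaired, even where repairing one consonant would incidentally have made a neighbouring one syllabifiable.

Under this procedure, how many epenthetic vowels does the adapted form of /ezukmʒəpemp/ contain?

3

After substitution the input is /egubθʒəpeθp/.
The unsyllabifiable consonants are /b/, /θ/, /p/; each receives one epenthetic vowel.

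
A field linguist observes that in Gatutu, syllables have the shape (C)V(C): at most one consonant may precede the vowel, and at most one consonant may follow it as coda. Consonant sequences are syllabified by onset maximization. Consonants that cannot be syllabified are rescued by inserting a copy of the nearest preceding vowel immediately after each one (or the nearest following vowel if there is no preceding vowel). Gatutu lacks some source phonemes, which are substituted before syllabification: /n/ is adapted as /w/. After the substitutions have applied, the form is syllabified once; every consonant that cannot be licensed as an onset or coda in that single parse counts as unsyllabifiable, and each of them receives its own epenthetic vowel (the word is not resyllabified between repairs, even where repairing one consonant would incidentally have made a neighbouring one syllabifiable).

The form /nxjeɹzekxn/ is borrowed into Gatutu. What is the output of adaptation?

wexejeɹzekxewe

Substitution: /n/ → /w/, giving /wxjeɹzekxw/.
Under (C)V(C), the unsyllabifiable consonants are /w/, /x/, /x/, /w/ (at most one coda consonant is licensed; onsets are limited to one consonant).
Epenthesis after each stranded consonant: /w/ → /we/, /x/ → /xe/, /x/ → /xe/, /w/ → /we/.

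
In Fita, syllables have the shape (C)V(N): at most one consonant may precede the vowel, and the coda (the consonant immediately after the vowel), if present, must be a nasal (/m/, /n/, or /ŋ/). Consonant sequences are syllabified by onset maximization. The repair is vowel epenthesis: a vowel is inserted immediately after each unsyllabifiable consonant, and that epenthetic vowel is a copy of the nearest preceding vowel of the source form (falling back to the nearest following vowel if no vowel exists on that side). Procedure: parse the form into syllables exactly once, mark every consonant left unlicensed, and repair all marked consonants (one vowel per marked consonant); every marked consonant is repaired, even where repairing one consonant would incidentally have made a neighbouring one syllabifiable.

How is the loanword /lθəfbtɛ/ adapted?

Syllabifying with onset maximization leaves /l/, /f/, /b/ stranded (only a nasal (/m/, /n/, or /ŋ/) is licensed in coda position; onsets are limited to one consonant).
Each unlicensed consonant becomes the onset of a new syllable: /l/ → /lə/, /f/ → /fə/, /b/ → /bə/.

ləθəfəbətɛ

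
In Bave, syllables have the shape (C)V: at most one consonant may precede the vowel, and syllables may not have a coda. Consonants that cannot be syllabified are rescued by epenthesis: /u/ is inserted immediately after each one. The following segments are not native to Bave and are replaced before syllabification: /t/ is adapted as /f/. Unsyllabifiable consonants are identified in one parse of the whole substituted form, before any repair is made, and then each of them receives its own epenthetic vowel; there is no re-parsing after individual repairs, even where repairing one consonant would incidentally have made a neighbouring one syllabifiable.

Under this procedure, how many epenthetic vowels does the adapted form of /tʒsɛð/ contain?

3

After substitution the input is /fʒsɛð/.
The unsyllabifiable consonants are /f/, /ʒ/, /ð/; each receives one epenthetic vowel.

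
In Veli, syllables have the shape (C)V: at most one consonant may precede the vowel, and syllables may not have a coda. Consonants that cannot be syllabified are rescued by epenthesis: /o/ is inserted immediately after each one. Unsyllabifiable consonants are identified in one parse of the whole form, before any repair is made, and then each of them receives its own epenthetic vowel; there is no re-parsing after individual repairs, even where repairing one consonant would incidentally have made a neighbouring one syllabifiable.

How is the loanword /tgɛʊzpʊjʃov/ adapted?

The consonants /t/, /z/, /j/, /v/ cannot be parsed into a legal (C)V syllable (no codas are permitted; onsets are limited to one consonant).
Inserting the epenthetic vowel yields /t/ → /to/, /z/ → /zo/, /j/ → /jo/, /v/ → /vo/.

togɛʊzopʊjoʃovo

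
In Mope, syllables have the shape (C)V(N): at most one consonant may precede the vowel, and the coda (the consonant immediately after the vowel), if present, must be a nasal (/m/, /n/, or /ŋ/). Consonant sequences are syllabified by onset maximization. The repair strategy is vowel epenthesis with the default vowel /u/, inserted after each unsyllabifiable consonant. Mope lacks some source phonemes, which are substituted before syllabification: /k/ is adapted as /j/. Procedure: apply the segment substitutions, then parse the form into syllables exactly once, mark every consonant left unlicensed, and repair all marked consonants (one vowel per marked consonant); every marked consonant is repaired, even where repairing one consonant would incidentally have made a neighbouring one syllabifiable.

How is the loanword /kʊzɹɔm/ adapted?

jʊzuɹɔm

Substitution: /k/ → /j/, giving /jʊzɹɔm/.
The consonants /z/ cannot be parsed into a legal (C)V(N) syllable (only a nasal (/m/, /n/, or /ŋ/) is licensed in coda position; onsets are limited to one consonant).
Each unlicensed consonant becomes the onset of a new syllable: /z/ → /zu/.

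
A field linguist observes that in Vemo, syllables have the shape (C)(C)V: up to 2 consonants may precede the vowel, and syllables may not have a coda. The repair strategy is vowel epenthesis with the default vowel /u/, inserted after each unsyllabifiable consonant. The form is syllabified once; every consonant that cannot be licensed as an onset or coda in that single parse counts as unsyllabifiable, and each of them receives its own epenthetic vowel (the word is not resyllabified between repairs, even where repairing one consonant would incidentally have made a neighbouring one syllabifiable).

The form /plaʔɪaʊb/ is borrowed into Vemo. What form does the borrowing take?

plaʔɪaʊbu

Syllabifying with onset maximization leaves /b/ stranded (no codas are permitted; onsets may contain at most 2 consonants).
Epenthesis after each stranded consonant: /b/ → /bu/.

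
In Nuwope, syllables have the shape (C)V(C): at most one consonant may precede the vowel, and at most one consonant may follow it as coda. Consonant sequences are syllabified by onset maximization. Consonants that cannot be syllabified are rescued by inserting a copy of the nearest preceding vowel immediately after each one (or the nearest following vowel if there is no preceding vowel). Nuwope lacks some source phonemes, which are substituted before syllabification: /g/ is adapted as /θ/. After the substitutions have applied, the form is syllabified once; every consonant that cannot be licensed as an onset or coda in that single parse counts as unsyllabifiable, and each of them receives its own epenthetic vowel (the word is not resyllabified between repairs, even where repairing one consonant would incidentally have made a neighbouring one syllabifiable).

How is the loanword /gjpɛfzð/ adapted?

θɛjɛpɛfzɛðɛ

Substitution: /g/ → /θ/, giving /θjpɛfzð/.
Under (C)V(C), the unsyllabifiable consonants are /θ/, /j/, /z/, /ð/ (at most one coda consonant is licensed; onsets are limited to one consonant).
Inserting the epenthetic vowel yields /θ/ → /θɛ/, /j/ → /jɛ/, /z/ → /zɛ/, /ð/ → /ðɛ/.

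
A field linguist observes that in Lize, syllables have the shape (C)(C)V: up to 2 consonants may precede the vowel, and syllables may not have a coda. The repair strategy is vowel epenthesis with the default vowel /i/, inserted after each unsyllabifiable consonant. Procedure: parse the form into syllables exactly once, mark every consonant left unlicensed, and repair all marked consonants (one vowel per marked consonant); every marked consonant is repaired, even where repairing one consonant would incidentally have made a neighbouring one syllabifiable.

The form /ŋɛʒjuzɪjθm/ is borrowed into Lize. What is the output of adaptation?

ŋɛʒjuzɪjiθimi

The consonants /j/, /θ/, /m/ cannot be parsed into a legal (C)(C)V syllable (no codas are permitted; onsets may contain at most 2 consonants).
Inserting the epenthetic vowel yields /j/ → /ji/, /θ/ → /θi/, /m/ → /mi/.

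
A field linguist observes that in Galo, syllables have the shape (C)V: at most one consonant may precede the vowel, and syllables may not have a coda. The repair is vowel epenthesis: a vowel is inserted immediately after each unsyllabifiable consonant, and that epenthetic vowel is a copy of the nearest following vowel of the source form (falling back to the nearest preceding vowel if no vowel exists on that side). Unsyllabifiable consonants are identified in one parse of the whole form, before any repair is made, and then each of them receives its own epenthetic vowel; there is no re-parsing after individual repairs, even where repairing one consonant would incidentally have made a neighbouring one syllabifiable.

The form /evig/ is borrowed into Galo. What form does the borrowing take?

Syllabifying with onset maximization leaves /g/ stranded (no codas are permitted; onsets are limited to one consonant).
Inserting the epenthetic vowel yields /g/ → /gi/.

evigi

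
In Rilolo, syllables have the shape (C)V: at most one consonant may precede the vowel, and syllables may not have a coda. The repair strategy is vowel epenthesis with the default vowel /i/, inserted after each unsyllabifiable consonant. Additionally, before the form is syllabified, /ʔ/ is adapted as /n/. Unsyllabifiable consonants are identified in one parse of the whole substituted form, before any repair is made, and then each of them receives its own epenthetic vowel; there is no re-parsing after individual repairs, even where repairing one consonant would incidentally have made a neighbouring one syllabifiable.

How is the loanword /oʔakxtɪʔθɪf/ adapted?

onakixitɪniθɪfi

Substitution: /ʔ/ → /n/, giving /onakxtɪnθɪf/.
Under (C)V, the unsyllabifiable consonants are /k/, /x/, /n/, /f/ (no codas are permitted; onsets are limited to one consonant).
Each unlicensed consonant becomes the onset of a new syllable: /k/ → /ki/, /x/ → /xi/, /n/ → /ni/, /f/ → /fi/.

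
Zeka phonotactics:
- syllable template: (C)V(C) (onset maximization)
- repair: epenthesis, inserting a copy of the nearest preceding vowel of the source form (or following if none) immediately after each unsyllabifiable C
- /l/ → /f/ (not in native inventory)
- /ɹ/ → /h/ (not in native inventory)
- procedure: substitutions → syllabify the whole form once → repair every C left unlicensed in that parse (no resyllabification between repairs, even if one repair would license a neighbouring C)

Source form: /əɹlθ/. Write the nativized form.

əhfəθə

Substitution: /ɹ/ → /h/, /l/ → /f/, giving /əhfθ/.
Syllabifying with onset maximization leaves /f/, /θ/ stranded (at most one coda consonant is licensed; onsets are limited to one consonant).
Inserting the epenthetic vowel yields /f/ → /fə/, /θ/ → /θə/.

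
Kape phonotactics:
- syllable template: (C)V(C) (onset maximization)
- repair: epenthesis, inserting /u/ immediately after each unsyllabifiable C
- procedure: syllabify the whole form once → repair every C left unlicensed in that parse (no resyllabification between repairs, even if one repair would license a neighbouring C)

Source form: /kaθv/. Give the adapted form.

The consonants /v/ cannot be parsed into a legal (C)V(C) syllable (at most one coda consonant is licensed; onsets are limited to one consonant).
Inserting the epenthetic vowel yields /v/ → /vu/.

kaθvu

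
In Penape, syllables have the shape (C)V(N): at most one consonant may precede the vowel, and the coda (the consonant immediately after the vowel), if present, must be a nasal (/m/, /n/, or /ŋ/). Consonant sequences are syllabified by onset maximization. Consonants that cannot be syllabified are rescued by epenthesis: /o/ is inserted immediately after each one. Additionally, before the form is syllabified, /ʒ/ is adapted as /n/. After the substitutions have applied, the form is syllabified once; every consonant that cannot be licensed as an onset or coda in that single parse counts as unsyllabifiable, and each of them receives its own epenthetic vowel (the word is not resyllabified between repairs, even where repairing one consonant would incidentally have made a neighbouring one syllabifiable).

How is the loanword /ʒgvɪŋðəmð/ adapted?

nogovɪŋðəmðo

Substitution: /ʒ/ → /n/, giving /ngvɪŋðəmð/.
The consonants /n/, /g/, /ð/ cannot be parsed into a legal (C)V(N) syllable (only a nasal (/m/, /n/, or /ŋ/) is licensed in coda position; onsets are limited to one consonant).
Each unlicensed consonant becomes the onset of a new syllable: /n/ → /no/, /g/ → /go/, /ð/ → /ðo/.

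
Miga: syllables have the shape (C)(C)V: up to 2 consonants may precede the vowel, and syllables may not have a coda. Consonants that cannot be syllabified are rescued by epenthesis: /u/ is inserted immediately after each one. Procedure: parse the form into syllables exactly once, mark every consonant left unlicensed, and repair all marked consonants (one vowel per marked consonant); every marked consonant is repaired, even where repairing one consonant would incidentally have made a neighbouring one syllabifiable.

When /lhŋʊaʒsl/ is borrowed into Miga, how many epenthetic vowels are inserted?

The unsyllabifiable consonants are /l/, /ʒ/, /s/, /l/; each receives one epenthetic vowel.

4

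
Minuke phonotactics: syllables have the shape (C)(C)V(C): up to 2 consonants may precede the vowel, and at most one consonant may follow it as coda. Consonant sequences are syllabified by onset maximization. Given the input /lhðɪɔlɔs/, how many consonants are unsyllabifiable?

1

Under (C)(C)V(C), the unsyllabifiable consonants are /l/ (at most one coda consonant is licensed; onsets may contain at most 2 consonants).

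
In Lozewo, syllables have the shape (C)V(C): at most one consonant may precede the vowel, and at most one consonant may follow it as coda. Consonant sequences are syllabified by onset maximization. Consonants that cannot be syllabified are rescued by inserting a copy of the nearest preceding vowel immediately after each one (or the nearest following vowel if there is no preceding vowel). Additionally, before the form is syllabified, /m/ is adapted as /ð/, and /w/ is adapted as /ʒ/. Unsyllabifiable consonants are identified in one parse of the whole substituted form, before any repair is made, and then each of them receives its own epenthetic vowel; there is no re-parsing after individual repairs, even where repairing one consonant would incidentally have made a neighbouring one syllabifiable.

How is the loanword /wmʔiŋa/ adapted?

Substitution: /w/ → /ʒ/, /m/ → /ð/, giving /ʒðʔiŋa/.
Under (C)V(C), the unsyllabifiable consonants are /ʒ/, /ð/ (at most one coda consonant is licensed; onsets are limited to one consonant).
Epenthesis after each stranded consonant: /ʒ/ → /ʒi/, /ð/ → /ði/.

ʒiðiʔiŋa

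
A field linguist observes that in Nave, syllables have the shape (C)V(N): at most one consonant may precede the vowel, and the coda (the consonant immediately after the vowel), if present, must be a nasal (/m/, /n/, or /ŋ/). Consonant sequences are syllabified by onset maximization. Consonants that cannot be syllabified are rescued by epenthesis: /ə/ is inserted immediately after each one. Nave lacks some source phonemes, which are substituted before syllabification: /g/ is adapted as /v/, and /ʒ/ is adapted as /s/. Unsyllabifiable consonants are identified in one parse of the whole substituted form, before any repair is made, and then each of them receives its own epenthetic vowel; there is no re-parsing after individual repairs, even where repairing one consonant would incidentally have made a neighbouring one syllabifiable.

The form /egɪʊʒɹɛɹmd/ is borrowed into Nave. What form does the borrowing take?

evɪʊsəɹɛɹəmədə

Substitution: /g/ → /v/, /ʒ/ → /s/, giving /evɪʊsɹɛɹmd/.
Syllabifying with onset maximization leaves /s/, /ɹ/, /m/, /d/ stranded (only a nasal (/m/, /n/, or /ŋ/) is licensed in coda position; onsets are limited to one consonant).
Each unlicensed consonant becomes the onset of a new syllable: /s/ → /sə/, /ɹ/ → /ɹə/, /m/ → /mə/, /d/ → /də/.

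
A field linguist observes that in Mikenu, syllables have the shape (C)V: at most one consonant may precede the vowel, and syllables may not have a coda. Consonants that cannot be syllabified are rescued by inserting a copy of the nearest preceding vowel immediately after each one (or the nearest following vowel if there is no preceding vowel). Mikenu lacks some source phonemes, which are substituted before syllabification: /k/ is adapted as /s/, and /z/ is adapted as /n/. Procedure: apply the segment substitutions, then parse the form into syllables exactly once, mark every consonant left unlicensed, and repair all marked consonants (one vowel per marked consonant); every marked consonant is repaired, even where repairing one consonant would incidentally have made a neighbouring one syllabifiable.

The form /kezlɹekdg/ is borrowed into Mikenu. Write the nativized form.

Substitution: /k/ → /s/, /z/ → /n/, giving /senlɹesdg/.
The consonants /n/, /l/, /s/, /d/, /g/ cannot be parsed into a legal (C)V syllable (no codas are permitted; onsets are limited to one consonant).
Each unlicensed consonant becomes the onset of a new syllable: /n/ → /ne/, /l/ → /le/, /s/ → /se/, /d/ → /de/, /g/ → /ge/.

seneleɹesedege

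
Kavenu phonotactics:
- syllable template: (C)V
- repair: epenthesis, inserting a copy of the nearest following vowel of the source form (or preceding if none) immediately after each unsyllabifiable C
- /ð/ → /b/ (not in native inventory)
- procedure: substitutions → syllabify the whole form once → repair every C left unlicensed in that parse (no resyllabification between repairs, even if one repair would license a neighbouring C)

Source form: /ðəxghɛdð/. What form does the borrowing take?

bəxɛgɛhɛdɛbɛ

Substitution: /ð/ → /b/, giving /bəxghɛdb/.
Syllabifying with onset maximization leaves /x/, /g/, /d/, /b/ stranded (no codas are permitted; onsets are limited to one consonant).
Each unlicensed consonant becomes the onset of a new syllable: /x/ → /xɛ/, /g/ → /gɛ/, /d/ → /dɛ/, /b/ → /bɛ/.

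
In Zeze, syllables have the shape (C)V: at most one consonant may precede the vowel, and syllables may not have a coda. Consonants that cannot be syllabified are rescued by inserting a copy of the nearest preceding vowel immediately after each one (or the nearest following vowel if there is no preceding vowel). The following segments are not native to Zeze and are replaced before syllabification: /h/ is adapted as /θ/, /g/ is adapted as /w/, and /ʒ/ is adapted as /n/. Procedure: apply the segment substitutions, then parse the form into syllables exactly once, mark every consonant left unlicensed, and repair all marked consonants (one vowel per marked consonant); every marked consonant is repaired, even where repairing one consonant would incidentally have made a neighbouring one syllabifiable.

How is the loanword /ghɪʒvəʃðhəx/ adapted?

wɪθɪnɪvəʃəðəθəxə

Substitution: /g/ → /w/, /h/ → /θ/, /ʒ/ → /n/, giving /wθɪnvəʃðθəx/.
Under (C)V, the unsyllabifiable consonants are /w/, /n/, /ʃ/, /ð/, /x/ (no codas are permitted; onsets are limited to one consonant).
Inserting the epenthetic vowel yields /w/ → /wɪ/, /n/ → /nɪ/, /ʃ/ → /ʃə/, /ð/ → /ðə/, /x/ → /xə/.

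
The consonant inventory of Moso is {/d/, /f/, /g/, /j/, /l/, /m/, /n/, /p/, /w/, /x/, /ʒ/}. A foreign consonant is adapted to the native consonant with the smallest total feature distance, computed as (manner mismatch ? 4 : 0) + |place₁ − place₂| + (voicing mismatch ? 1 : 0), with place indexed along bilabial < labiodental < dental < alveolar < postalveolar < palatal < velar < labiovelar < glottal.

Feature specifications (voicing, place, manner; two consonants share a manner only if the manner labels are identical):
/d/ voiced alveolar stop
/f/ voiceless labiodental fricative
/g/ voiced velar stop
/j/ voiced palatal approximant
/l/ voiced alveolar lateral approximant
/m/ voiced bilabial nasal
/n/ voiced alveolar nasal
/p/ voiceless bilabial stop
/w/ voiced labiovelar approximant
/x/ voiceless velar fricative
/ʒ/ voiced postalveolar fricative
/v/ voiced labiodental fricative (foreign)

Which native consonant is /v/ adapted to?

f

/f/ is closest: same manner (fricative), place distance 0 (labiodental→labiodental), voicing differs (+1); total 1. Next closest is /ʒ/ at distance 3.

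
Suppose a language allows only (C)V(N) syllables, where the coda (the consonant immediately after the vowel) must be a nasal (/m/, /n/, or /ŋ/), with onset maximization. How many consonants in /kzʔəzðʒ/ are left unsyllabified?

5

Under (C)V(N), the unsyllabifiable consonants are /k/, /z/, /z/, /ð/, /ʒ/ (only a nasal (/m/, /n/, or /ŋ/) is licensed in coda position; onsets are limited to one consonant).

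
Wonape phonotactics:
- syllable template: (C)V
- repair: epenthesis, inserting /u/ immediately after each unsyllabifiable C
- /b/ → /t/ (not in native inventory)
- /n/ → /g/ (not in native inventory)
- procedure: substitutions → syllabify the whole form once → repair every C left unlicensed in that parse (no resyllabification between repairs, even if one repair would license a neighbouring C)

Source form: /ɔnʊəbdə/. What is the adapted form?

ɔgʊətudə

Substitution: /n/ → /g/, /b/ → /t/, giving /ɔgʊətdə/.
The consonants /t/ cannot be parsed into a legal (C)V syllable (no codas are permitted; onsets are limited to one consonant).
Epenthesis after each stranded consonant: /t/ → /tu/.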